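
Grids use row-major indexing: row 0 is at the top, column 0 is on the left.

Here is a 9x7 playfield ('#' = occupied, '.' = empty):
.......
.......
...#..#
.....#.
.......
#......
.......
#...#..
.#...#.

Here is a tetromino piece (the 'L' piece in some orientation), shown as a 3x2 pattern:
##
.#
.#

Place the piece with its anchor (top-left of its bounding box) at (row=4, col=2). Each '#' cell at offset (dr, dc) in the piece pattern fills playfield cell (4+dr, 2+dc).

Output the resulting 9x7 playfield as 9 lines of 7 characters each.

Answer: .......
.......
...#..#
.....#.
..##...
#..#...
...#...
#...#..
.#...#.

Derivation:
Fill (4+0,2+0) = (4,2)
Fill (4+0,2+1) = (4,3)
Fill (4+1,2+1) = (5,3)
Fill (4+2,2+1) = (6,3)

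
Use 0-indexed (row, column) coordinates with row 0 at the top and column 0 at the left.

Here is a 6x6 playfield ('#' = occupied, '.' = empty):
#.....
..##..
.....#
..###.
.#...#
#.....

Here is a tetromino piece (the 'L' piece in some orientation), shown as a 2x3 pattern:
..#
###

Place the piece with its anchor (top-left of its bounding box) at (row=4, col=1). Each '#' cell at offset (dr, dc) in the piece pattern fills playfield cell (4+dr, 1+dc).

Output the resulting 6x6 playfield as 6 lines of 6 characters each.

Fill (4+0,1+2) = (4,3)
Fill (4+1,1+0) = (5,1)
Fill (4+1,1+1) = (5,2)
Fill (4+1,1+2) = (5,3)

Answer: #.....
..##..
.....#
..###.
.#.#.#
####..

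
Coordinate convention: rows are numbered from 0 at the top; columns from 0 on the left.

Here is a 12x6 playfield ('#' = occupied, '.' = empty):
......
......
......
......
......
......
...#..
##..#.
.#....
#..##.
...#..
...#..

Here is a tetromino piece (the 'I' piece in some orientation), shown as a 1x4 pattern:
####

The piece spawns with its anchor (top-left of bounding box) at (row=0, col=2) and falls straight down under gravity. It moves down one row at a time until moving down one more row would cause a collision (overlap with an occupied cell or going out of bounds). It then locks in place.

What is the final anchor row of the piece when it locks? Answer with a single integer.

Answer: 5

Derivation:
Spawn at (row=0, col=2). Try each row:
  row 0: fits
  row 1: fits
  row 2: fits
  row 3: fits
  row 4: fits
  row 5: fits
  row 6: blocked -> lock at row 5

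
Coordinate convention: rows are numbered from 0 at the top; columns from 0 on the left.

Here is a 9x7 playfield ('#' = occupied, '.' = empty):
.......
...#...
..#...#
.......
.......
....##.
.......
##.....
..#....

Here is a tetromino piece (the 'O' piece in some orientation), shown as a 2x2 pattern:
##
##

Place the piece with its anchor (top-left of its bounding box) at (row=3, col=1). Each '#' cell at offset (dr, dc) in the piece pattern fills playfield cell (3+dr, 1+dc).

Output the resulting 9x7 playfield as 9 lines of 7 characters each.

Fill (3+0,1+0) = (3,1)
Fill (3+0,1+1) = (3,2)
Fill (3+1,1+0) = (4,1)
Fill (3+1,1+1) = (4,2)

Answer: .......
...#...
..#...#
.##....
.##....
....##.
.......
##.....
..#....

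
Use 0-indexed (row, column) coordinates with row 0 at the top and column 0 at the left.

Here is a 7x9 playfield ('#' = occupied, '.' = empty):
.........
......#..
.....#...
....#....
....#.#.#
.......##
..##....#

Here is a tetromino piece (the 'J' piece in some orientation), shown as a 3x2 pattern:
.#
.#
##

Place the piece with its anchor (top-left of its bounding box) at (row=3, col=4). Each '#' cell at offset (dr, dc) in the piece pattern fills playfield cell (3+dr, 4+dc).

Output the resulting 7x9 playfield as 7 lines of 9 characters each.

Fill (3+0,4+1) = (3,5)
Fill (3+1,4+1) = (4,5)
Fill (3+2,4+0) = (5,4)
Fill (3+2,4+1) = (5,5)

Answer: .........
......#..
.....#...
....##...
....###.#
....##.##
..##....#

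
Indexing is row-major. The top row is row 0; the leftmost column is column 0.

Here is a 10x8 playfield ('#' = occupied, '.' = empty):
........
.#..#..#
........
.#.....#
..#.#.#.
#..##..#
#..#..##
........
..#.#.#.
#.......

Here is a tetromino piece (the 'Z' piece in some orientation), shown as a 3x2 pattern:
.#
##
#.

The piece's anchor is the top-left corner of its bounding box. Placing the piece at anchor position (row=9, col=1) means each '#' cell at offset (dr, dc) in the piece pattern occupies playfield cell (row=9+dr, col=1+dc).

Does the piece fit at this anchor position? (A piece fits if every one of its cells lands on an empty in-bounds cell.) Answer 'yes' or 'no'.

Check each piece cell at anchor (9, 1):
  offset (0,1) -> (9,2): empty -> OK
  offset (1,0) -> (10,1): out of bounds -> FAIL
  offset (1,1) -> (10,2): out of bounds -> FAIL
  offset (2,0) -> (11,1): out of bounds -> FAIL
All cells valid: no

Answer: no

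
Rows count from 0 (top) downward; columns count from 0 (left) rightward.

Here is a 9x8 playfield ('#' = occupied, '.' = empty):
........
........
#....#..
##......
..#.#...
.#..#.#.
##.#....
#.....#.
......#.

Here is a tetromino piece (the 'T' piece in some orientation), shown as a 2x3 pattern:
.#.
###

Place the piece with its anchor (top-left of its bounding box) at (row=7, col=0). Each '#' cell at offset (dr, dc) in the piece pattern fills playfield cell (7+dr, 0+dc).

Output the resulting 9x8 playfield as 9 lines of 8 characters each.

Answer: ........
........
#....#..
##......
..#.#...
.#..#.#.
##.#....
##....#.
###...#.

Derivation:
Fill (7+0,0+1) = (7,1)
Fill (7+1,0+0) = (8,0)
Fill (7+1,0+1) = (8,1)
Fill (7+1,0+2) = (8,2)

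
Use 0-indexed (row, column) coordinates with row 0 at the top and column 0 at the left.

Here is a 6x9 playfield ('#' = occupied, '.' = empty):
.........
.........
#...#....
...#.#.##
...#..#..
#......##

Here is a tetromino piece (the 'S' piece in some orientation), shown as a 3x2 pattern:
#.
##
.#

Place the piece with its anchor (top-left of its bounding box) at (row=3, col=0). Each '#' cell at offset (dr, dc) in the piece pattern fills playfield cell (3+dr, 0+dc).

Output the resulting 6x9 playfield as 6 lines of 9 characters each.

Answer: .........
.........
#...#....
#..#.#.##
##.#..#..
##.....##

Derivation:
Fill (3+0,0+0) = (3,0)
Fill (3+1,0+0) = (4,0)
Fill (3+1,0+1) = (4,1)
Fill (3+2,0+1) = (5,1)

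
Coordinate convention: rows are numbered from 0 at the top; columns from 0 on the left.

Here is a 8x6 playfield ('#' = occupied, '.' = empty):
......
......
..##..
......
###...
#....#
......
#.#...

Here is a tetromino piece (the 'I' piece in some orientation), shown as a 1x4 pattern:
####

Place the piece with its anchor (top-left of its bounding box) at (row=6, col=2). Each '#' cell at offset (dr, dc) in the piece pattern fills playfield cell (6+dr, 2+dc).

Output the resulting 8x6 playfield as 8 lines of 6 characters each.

Fill (6+0,2+0) = (6,2)
Fill (6+0,2+1) = (6,3)
Fill (6+0,2+2) = (6,4)
Fill (6+0,2+3) = (6,5)

Answer: ......
......
..##..
......
###...
#....#
..####
#.#...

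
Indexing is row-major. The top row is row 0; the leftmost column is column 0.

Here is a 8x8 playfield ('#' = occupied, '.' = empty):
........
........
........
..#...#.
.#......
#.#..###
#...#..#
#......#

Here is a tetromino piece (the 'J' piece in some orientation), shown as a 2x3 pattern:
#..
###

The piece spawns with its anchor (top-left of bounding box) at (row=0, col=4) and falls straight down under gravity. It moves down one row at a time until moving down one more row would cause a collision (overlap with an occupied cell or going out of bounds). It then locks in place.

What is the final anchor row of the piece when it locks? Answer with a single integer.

Spawn at (row=0, col=4). Try each row:
  row 0: fits
  row 1: fits
  row 2: blocked -> lock at row 1

Answer: 1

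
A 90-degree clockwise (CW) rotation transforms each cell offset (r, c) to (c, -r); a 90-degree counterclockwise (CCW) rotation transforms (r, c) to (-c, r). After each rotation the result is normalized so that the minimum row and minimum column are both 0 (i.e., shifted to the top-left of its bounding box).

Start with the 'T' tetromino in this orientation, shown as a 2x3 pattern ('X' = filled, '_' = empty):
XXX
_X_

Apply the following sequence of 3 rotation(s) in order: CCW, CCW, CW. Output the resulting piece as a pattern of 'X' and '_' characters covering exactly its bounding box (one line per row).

Answer: X_
XX
X_

Derivation:
Start:
XXX
_X_
After rotation 1 (CCW):
X_
XX
X_
After rotation 2 (CCW):
_X_
XXX
After rotation 3 (CW):
X_
XX
X_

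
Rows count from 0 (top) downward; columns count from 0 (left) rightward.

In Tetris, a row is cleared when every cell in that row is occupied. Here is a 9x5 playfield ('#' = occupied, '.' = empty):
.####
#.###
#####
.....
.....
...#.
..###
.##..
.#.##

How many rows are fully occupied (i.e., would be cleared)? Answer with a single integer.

Answer: 1

Derivation:
Check each row:
  row 0: 1 empty cell -> not full
  row 1: 1 empty cell -> not full
  row 2: 0 empty cells -> FULL (clear)
  row 3: 5 empty cells -> not full
  row 4: 5 empty cells -> not full
  row 5: 4 empty cells -> not full
  row 6: 2 empty cells -> not full
  row 7: 3 empty cells -> not full
  row 8: 2 empty cells -> not full
Total rows cleared: 1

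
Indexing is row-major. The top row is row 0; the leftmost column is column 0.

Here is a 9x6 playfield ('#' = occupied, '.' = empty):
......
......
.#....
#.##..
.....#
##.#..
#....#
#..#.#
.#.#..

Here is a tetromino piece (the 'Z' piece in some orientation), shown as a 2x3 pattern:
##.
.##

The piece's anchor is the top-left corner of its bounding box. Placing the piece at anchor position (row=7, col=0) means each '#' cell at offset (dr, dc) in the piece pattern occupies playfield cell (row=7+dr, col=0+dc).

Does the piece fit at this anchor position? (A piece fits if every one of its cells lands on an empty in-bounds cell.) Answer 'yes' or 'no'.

Answer: no

Derivation:
Check each piece cell at anchor (7, 0):
  offset (0,0) -> (7,0): occupied ('#') -> FAIL
  offset (0,1) -> (7,1): empty -> OK
  offset (1,1) -> (8,1): occupied ('#') -> FAIL
  offset (1,2) -> (8,2): empty -> OK
All cells valid: no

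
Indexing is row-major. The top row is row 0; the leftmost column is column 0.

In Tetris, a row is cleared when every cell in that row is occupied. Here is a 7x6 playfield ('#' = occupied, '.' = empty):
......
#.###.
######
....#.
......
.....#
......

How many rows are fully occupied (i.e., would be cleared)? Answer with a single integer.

Check each row:
  row 0: 6 empty cells -> not full
  row 1: 2 empty cells -> not full
  row 2: 0 empty cells -> FULL (clear)
  row 3: 5 empty cells -> not full
  row 4: 6 empty cells -> not full
  row 5: 5 empty cells -> not full
  row 6: 6 empty cells -> not full
Total rows cleared: 1

Answer: 1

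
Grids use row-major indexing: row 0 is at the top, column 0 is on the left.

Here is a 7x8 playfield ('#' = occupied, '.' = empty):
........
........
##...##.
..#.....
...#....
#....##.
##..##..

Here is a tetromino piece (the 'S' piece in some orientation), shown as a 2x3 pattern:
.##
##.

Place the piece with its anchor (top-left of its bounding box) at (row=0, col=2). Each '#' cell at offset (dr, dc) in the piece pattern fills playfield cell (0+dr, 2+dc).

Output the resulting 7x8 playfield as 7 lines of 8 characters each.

Fill (0+0,2+1) = (0,3)
Fill (0+0,2+2) = (0,4)
Fill (0+1,2+0) = (1,2)
Fill (0+1,2+1) = (1,3)

Answer: ...##...
..##....
##...##.
..#.....
...#....
#....##.
##..##..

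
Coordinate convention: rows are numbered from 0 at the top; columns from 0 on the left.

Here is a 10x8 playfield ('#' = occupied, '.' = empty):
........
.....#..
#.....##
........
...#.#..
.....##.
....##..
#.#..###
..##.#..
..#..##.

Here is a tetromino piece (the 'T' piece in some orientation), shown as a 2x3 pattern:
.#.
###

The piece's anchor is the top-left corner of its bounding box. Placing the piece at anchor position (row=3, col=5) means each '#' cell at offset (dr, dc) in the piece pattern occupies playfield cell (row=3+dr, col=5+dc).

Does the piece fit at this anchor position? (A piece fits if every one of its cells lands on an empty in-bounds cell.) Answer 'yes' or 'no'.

Check each piece cell at anchor (3, 5):
  offset (0,1) -> (3,6): empty -> OK
  offset (1,0) -> (4,5): occupied ('#') -> FAIL
  offset (1,1) -> (4,6): empty -> OK
  offset (1,2) -> (4,7): empty -> OK
All cells valid: no

Answer: no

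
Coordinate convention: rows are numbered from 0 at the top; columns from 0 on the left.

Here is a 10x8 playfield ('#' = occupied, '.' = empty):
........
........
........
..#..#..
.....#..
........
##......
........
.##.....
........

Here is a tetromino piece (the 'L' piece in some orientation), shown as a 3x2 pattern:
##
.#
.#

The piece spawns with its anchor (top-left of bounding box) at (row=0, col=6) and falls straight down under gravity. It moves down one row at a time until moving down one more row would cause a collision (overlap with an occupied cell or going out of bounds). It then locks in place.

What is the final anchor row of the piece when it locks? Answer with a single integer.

Spawn at (row=0, col=6). Try each row:
  row 0: fits
  row 1: fits
  row 2: fits
  row 3: fits
  row 4: fits
  row 5: fits
  row 6: fits
  row 7: fits
  row 8: blocked -> lock at row 7

Answer: 7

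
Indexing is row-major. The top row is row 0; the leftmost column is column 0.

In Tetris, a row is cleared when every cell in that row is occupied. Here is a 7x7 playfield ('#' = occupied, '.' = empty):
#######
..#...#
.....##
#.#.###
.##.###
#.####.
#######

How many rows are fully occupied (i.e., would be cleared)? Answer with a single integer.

Answer: 2

Derivation:
Check each row:
  row 0: 0 empty cells -> FULL (clear)
  row 1: 5 empty cells -> not full
  row 2: 5 empty cells -> not full
  row 3: 2 empty cells -> not full
  row 4: 2 empty cells -> not full
  row 5: 2 empty cells -> not full
  row 6: 0 empty cells -> FULL (clear)
Total rows cleared: 2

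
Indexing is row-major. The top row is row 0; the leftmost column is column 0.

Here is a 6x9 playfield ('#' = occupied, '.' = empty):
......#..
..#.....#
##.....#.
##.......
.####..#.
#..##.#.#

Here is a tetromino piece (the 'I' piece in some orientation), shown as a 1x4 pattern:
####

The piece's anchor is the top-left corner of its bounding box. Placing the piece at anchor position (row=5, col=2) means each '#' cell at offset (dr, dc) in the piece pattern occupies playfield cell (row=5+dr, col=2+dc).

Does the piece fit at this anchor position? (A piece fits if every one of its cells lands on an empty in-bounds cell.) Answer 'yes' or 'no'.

Check each piece cell at anchor (5, 2):
  offset (0,0) -> (5,2): empty -> OK
  offset (0,1) -> (5,3): occupied ('#') -> FAIL
  offset (0,2) -> (5,4): occupied ('#') -> FAIL
  offset (0,3) -> (5,5): empty -> OK
All cells valid: no

Answer: no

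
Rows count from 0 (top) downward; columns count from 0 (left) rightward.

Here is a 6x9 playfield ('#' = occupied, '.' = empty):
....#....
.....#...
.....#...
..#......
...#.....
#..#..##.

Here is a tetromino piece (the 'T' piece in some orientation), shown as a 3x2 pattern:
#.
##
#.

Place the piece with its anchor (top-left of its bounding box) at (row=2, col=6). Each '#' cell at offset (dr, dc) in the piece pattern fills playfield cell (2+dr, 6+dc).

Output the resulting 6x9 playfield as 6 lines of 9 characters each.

Fill (2+0,6+0) = (2,6)
Fill (2+1,6+0) = (3,6)
Fill (2+1,6+1) = (3,7)
Fill (2+2,6+0) = (4,6)

Answer: ....#....
.....#...
.....##..
..#...##.
...#..#..
#..#..##.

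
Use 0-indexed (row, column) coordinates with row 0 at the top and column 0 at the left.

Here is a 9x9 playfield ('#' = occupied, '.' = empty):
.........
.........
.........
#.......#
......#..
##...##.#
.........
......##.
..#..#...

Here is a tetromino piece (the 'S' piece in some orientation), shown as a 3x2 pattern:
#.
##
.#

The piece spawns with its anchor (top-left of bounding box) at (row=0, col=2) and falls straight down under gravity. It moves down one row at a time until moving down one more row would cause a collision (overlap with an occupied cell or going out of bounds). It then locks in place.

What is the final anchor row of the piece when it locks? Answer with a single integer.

Spawn at (row=0, col=2). Try each row:
  row 0: fits
  row 1: fits
  row 2: fits
  row 3: fits
  row 4: fits
  row 5: fits
  row 6: fits
  row 7: blocked -> lock at row 6

Answer: 6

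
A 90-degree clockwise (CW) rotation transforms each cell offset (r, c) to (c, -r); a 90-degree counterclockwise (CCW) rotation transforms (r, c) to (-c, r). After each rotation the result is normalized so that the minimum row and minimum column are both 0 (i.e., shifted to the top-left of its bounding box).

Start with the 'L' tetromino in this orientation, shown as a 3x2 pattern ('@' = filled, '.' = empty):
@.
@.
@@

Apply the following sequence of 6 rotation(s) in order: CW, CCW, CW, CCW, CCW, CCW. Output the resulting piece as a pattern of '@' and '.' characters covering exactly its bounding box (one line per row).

Answer: @@
.@
.@

Derivation:
Start:
@.
@.
@@
After rotation 1 (CW):
@@@
@..
After rotation 2 (CCW):
@.
@.
@@
After rotation 3 (CW):
@@@
@..
After rotation 4 (CCW):
@.
@.
@@
After rotation 5 (CCW):
..@
@@@
After rotation 6 (CCW):
@@
.@
.@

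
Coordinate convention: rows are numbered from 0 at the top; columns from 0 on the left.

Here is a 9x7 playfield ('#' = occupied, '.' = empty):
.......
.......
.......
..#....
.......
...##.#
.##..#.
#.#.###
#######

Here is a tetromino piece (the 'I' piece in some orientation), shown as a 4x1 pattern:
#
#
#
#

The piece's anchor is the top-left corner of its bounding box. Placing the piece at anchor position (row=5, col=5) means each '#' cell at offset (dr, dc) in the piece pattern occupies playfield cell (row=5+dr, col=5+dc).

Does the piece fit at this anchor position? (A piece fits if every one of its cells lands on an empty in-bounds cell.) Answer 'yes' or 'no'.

Check each piece cell at anchor (5, 5):
  offset (0,0) -> (5,5): empty -> OK
  offset (1,0) -> (6,5): occupied ('#') -> FAIL
  offset (2,0) -> (7,5): occupied ('#') -> FAIL
  offset (3,0) -> (8,5): occupied ('#') -> FAIL
All cells valid: no

Answer: no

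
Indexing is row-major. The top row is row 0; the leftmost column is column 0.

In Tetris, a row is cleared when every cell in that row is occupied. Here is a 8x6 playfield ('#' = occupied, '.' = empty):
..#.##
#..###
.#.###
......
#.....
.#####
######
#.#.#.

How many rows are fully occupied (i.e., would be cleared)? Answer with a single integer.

Answer: 1

Derivation:
Check each row:
  row 0: 3 empty cells -> not full
  row 1: 2 empty cells -> not full
  row 2: 2 empty cells -> not full
  row 3: 6 empty cells -> not full
  row 4: 5 empty cells -> not full
  row 5: 1 empty cell -> not full
  row 6: 0 empty cells -> FULL (clear)
  row 7: 3 empty cells -> not full
Total rows cleared: 1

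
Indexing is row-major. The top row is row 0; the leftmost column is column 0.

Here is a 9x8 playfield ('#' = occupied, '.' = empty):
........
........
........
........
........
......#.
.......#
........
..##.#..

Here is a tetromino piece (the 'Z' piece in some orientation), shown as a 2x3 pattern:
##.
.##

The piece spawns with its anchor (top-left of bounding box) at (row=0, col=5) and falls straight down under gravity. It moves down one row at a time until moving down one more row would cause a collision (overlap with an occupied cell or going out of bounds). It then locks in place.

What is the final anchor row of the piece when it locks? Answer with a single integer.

Spawn at (row=0, col=5). Try each row:
  row 0: fits
  row 1: fits
  row 2: fits
  row 3: fits
  row 4: blocked -> lock at row 3

Answer: 3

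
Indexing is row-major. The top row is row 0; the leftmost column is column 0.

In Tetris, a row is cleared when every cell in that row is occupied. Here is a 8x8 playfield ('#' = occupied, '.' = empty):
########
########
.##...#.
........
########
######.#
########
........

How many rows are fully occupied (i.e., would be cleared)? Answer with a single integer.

Check each row:
  row 0: 0 empty cells -> FULL (clear)
  row 1: 0 empty cells -> FULL (clear)
  row 2: 5 empty cells -> not full
  row 3: 8 empty cells -> not full
  row 4: 0 empty cells -> FULL (clear)
  row 5: 1 empty cell -> not full
  row 6: 0 empty cells -> FULL (clear)
  row 7: 8 empty cells -> not full
Total rows cleared: 4

Answer: 4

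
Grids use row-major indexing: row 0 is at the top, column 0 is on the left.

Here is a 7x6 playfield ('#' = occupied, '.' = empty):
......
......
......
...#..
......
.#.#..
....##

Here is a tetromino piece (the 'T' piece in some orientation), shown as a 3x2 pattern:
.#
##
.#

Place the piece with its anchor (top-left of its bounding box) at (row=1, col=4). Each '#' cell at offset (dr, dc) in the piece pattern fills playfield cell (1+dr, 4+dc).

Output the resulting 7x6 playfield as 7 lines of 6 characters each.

Answer: ......
.....#
....##
...#.#
......
.#.#..
....##

Derivation:
Fill (1+0,4+1) = (1,5)
Fill (1+1,4+0) = (2,4)
Fill (1+1,4+1) = (2,5)
Fill (1+2,4+1) = (3,5)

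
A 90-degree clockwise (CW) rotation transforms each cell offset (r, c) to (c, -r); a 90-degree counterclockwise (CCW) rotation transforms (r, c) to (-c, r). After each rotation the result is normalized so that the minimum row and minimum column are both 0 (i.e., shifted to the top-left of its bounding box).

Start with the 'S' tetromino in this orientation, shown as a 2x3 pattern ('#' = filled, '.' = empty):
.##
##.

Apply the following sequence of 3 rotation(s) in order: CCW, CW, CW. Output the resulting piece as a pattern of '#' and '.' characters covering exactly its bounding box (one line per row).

Answer: #.
##
.#

Derivation:
Start:
.##
##.
After rotation 1 (CCW):
#.
##
.#
After rotation 2 (CW):
.##
##.
After rotation 3 (CW):
#.
##
.#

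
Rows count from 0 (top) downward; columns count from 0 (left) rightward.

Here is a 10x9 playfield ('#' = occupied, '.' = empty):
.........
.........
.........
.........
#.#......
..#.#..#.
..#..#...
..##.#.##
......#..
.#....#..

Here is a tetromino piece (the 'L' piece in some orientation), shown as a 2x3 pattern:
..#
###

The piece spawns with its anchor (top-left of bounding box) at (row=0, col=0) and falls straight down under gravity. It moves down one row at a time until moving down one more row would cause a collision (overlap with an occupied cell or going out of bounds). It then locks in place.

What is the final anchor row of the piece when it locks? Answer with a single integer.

Answer: 2

Derivation:
Spawn at (row=0, col=0). Try each row:
  row 0: fits
  row 1: fits
  row 2: fits
  row 3: blocked -> lock at row 2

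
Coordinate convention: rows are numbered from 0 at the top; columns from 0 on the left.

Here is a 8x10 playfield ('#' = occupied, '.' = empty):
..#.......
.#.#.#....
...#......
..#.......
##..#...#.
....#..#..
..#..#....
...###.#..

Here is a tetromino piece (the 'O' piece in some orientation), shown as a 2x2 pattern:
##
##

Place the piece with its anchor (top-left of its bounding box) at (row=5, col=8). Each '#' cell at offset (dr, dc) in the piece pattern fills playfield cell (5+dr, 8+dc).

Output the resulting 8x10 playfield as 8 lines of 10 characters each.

Fill (5+0,8+0) = (5,8)
Fill (5+0,8+1) = (5,9)
Fill (5+1,8+0) = (6,8)
Fill (5+1,8+1) = (6,9)

Answer: ..#.......
.#.#.#....
...#......
..#.......
##..#...#.
....#..###
..#..#..##
...###.#..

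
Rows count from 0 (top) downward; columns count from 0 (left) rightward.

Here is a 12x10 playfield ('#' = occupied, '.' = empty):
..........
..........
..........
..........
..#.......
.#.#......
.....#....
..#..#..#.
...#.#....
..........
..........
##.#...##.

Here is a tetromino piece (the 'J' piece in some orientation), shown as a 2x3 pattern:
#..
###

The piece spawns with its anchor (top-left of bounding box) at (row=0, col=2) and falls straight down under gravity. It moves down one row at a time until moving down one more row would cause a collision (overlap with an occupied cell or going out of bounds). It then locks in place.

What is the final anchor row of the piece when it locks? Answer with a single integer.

Answer: 2

Derivation:
Spawn at (row=0, col=2). Try each row:
  row 0: fits
  row 1: fits
  row 2: fits
  row 3: blocked -> lock at row 2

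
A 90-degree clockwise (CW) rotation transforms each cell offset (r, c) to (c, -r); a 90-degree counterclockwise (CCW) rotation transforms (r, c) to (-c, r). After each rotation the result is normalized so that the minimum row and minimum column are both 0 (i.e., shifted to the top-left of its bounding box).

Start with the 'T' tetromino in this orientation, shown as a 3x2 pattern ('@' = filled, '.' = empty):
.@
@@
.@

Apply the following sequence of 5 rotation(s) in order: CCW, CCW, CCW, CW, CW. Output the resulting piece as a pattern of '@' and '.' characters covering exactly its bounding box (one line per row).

Start:
.@
@@
.@
After rotation 1 (CCW):
@@@
.@.
After rotation 2 (CCW):
@.
@@
@.
After rotation 3 (CCW):
.@.
@@@
After rotation 4 (CW):
@.
@@
@.
After rotation 5 (CW):
@@@
.@.

Answer: @@@
.@.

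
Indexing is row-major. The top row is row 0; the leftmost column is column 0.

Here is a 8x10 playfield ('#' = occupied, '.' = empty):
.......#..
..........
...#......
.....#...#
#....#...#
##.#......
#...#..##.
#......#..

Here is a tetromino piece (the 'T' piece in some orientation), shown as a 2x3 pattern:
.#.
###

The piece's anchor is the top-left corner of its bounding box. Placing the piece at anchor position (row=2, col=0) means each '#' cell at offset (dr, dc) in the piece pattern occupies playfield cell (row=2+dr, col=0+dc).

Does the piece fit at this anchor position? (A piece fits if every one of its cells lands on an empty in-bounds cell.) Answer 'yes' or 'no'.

Check each piece cell at anchor (2, 0):
  offset (0,1) -> (2,1): empty -> OK
  offset (1,0) -> (3,0): empty -> OK
  offset (1,1) -> (3,1): empty -> OK
  offset (1,2) -> (3,2): empty -> OK
All cells valid: yes

Answer: yes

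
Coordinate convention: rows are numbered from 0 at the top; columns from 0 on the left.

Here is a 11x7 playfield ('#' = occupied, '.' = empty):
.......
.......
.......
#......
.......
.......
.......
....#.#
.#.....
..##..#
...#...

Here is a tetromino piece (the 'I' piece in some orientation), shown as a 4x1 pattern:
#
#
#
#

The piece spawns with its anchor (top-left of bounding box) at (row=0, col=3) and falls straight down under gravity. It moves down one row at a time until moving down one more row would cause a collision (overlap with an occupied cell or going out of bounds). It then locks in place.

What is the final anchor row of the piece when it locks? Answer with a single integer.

Spawn at (row=0, col=3). Try each row:
  row 0: fits
  row 1: fits
  row 2: fits
  row 3: fits
  row 4: fits
  row 5: fits
  row 6: blocked -> lock at row 5

Answer: 5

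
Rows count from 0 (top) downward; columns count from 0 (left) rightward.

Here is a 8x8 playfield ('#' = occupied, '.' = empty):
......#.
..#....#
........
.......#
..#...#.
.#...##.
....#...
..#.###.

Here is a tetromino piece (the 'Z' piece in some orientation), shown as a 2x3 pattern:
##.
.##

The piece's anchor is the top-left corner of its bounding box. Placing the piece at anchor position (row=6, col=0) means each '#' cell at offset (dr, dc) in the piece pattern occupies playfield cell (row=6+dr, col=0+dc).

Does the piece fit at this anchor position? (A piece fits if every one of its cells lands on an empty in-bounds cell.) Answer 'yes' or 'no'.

Answer: no

Derivation:
Check each piece cell at anchor (6, 0):
  offset (0,0) -> (6,0): empty -> OK
  offset (0,1) -> (6,1): empty -> OK
  offset (1,1) -> (7,1): empty -> OK
  offset (1,2) -> (7,2): occupied ('#') -> FAIL
All cells valid: no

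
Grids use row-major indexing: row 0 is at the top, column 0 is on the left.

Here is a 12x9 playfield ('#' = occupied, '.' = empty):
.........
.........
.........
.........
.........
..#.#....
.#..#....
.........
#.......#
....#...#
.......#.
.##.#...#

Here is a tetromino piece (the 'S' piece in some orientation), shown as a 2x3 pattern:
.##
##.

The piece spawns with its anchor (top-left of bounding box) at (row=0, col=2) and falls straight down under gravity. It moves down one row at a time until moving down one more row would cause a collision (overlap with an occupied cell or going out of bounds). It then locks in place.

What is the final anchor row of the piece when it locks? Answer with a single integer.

Answer: 3

Derivation:
Spawn at (row=0, col=2). Try each row:
  row 0: fits
  row 1: fits
  row 2: fits
  row 3: fits
  row 4: blocked -> lock at row 3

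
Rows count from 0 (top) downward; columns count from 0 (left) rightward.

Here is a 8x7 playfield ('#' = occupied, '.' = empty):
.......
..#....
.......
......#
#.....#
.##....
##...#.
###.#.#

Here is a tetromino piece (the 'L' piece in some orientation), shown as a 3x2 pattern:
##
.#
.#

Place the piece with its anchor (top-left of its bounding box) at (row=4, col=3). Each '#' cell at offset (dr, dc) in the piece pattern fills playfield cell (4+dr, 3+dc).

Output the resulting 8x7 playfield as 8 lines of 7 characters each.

Fill (4+0,3+0) = (4,3)
Fill (4+0,3+1) = (4,4)
Fill (4+1,3+1) = (5,4)
Fill (4+2,3+1) = (6,4)

Answer: .......
..#....
.......
......#
#..##.#
.##.#..
##..##.
###.#.#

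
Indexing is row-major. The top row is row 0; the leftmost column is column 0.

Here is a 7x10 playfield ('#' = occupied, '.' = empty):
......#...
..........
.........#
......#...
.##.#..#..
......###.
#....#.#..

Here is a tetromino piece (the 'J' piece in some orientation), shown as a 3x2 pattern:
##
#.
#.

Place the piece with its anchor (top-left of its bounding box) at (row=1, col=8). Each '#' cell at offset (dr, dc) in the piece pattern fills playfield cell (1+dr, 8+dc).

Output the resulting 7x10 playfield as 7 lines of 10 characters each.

Answer: ......#...
........##
........##
......#.#.
.##.#..#..
......###.
#....#.#..

Derivation:
Fill (1+0,8+0) = (1,8)
Fill (1+0,8+1) = (1,9)
Fill (1+1,8+0) = (2,8)
Fill (1+2,8+0) = (3,8)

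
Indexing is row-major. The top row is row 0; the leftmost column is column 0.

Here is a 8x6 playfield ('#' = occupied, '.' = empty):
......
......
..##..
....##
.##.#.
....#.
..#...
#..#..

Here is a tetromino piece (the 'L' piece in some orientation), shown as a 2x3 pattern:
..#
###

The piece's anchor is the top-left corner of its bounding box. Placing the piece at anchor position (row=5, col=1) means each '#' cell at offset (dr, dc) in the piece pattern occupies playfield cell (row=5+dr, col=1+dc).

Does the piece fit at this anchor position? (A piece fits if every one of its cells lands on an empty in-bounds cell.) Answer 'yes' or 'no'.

Check each piece cell at anchor (5, 1):
  offset (0,2) -> (5,3): empty -> OK
  offset (1,0) -> (6,1): empty -> OK
  offset (1,1) -> (6,2): occupied ('#') -> FAIL
  offset (1,2) -> (6,3): empty -> OK
All cells valid: no

Answer: no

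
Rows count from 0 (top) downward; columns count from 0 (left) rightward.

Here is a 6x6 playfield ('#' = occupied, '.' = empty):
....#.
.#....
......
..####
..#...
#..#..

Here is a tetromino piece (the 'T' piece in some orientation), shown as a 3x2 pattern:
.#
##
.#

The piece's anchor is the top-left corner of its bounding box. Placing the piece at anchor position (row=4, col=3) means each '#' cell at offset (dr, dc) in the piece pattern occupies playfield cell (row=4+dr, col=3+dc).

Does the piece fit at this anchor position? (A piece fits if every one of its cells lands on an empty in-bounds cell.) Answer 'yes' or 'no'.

Check each piece cell at anchor (4, 3):
  offset (0,1) -> (4,4): empty -> OK
  offset (1,0) -> (5,3): occupied ('#') -> FAIL
  offset (1,1) -> (5,4): empty -> OK
  offset (2,1) -> (6,4): out of bounds -> FAIL
All cells valid: no

Answer: no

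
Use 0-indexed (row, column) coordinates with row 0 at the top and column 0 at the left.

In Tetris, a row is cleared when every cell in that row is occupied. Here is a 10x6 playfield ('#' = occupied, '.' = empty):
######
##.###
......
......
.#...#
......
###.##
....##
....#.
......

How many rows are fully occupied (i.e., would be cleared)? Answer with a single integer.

Check each row:
  row 0: 0 empty cells -> FULL (clear)
  row 1: 1 empty cell -> not full
  row 2: 6 empty cells -> not full
  row 3: 6 empty cells -> not full
  row 4: 4 empty cells -> not full
  row 5: 6 empty cells -> not full
  row 6: 1 empty cell -> not full
  row 7: 4 empty cells -> not full
  row 8: 5 empty cells -> not full
  row 9: 6 empty cells -> not full
Total rows cleared: 1

Answer: 1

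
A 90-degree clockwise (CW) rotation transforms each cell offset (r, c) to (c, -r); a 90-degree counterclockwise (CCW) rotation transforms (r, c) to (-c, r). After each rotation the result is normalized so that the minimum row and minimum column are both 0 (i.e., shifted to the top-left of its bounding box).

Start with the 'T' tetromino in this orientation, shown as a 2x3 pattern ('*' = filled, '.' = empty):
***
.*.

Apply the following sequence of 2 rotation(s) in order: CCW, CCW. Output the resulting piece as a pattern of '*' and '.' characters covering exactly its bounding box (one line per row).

Start:
***
.*.
After rotation 1 (CCW):
*.
**
*.
After rotation 2 (CCW):
.*.
***

Answer: .*.
***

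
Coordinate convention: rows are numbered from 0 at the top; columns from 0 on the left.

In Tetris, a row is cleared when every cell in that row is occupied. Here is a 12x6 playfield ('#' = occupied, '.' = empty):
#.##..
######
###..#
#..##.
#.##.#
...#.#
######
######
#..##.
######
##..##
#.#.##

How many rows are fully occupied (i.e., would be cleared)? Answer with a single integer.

Check each row:
  row 0: 3 empty cells -> not full
  row 1: 0 empty cells -> FULL (clear)
  row 2: 2 empty cells -> not full
  row 3: 3 empty cells -> not full
  row 4: 2 empty cells -> not full
  row 5: 4 empty cells -> not full
  row 6: 0 empty cells -> FULL (clear)
  row 7: 0 empty cells -> FULL (clear)
  row 8: 3 empty cells -> not full
  row 9: 0 empty cells -> FULL (clear)
  row 10: 2 empty cells -> not full
  row 11: 2 empty cells -> not full
Total rows cleared: 4

Answer: 4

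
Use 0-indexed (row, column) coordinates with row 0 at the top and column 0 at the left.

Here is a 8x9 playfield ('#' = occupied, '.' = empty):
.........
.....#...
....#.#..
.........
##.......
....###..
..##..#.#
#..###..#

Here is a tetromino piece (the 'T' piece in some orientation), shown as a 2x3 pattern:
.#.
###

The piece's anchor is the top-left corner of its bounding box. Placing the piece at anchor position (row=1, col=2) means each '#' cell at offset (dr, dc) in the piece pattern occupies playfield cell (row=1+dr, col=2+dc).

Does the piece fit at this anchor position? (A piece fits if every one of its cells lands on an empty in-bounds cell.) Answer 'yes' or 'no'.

Answer: no

Derivation:
Check each piece cell at anchor (1, 2):
  offset (0,1) -> (1,3): empty -> OK
  offset (1,0) -> (2,2): empty -> OK
  offset (1,1) -> (2,3): empty -> OK
  offset (1,2) -> (2,4): occupied ('#') -> FAIL
All cells valid: no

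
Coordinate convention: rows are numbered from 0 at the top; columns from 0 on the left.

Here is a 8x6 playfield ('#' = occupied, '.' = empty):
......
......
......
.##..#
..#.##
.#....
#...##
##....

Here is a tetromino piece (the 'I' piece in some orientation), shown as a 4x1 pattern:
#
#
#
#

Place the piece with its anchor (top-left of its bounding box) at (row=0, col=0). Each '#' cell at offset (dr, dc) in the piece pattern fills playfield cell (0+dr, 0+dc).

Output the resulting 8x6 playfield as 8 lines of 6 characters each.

Answer: #.....
#.....
#.....
###..#
..#.##
.#....
#...##
##....

Derivation:
Fill (0+0,0+0) = (0,0)
Fill (0+1,0+0) = (1,0)
Fill (0+2,0+0) = (2,0)
Fill (0+3,0+0) = (3,0)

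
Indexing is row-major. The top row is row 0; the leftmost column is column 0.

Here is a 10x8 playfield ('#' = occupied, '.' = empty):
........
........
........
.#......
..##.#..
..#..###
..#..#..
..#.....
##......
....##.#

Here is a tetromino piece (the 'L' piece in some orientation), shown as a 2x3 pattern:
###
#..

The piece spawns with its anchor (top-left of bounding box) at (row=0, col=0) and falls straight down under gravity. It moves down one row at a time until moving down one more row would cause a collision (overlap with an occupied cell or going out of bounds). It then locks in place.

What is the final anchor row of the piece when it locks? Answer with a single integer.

Answer: 2

Derivation:
Spawn at (row=0, col=0). Try each row:
  row 0: fits
  row 1: fits
  row 2: fits
  row 3: blocked -> lock at row 2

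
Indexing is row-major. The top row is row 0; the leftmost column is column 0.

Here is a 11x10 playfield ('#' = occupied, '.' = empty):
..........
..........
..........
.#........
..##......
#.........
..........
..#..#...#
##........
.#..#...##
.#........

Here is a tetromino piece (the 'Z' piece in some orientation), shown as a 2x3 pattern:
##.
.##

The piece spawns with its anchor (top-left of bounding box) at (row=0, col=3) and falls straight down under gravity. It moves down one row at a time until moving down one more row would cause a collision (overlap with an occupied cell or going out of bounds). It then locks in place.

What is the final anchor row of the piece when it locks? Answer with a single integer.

Spawn at (row=0, col=3). Try each row:
  row 0: fits
  row 1: fits
  row 2: fits
  row 3: fits
  row 4: blocked -> lock at row 3

Answer: 3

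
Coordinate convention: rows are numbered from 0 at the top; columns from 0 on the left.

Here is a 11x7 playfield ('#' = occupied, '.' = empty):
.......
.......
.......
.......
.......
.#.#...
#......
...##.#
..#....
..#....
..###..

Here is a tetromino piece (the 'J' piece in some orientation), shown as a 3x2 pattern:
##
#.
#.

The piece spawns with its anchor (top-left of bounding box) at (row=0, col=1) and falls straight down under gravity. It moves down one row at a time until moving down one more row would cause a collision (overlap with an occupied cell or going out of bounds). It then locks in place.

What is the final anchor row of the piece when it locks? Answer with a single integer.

Spawn at (row=0, col=1). Try each row:
  row 0: fits
  row 1: fits
  row 2: fits
  row 3: blocked -> lock at row 2

Answer: 2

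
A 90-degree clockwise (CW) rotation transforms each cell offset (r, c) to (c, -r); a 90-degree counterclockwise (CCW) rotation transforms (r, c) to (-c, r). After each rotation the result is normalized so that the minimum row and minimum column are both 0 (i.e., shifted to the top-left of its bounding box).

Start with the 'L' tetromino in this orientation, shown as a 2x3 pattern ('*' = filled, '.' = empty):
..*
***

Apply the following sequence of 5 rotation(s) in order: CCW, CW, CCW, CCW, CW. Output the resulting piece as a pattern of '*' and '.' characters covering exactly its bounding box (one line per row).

Answer: **
.*
.*

Derivation:
Start:
..*
***
After rotation 1 (CCW):
**
.*
.*
After rotation 2 (CW):
..*
***
After rotation 3 (CCW):
**
.*
.*
After rotation 4 (CCW):
***
*..
After rotation 5 (CW):
**
.*
.*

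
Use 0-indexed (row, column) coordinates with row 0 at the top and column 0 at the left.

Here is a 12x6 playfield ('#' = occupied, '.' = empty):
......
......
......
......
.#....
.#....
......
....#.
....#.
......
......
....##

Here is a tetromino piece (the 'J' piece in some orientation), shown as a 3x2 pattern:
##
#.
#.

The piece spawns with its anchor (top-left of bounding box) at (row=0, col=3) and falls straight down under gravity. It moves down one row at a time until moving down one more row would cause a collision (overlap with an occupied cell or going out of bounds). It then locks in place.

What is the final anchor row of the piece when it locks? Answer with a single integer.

Spawn at (row=0, col=3). Try each row:
  row 0: fits
  row 1: fits
  row 2: fits
  row 3: fits
  row 4: fits
  row 5: fits
  row 6: fits
  row 7: blocked -> lock at row 6

Answer: 6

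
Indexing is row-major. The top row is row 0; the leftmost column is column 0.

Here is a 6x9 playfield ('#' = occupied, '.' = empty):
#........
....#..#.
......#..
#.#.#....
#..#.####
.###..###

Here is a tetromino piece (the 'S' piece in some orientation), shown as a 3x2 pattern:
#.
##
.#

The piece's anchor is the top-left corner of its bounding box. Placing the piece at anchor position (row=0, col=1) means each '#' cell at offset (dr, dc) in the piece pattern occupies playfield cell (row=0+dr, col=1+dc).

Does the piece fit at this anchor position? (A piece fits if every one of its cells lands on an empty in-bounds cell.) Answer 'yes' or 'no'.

Answer: yes

Derivation:
Check each piece cell at anchor (0, 1):
  offset (0,0) -> (0,1): empty -> OK
  offset (1,0) -> (1,1): empty -> OK
  offset (1,1) -> (1,2): empty -> OK
  offset (2,1) -> (2,2): empty -> OK
All cells valid: yes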